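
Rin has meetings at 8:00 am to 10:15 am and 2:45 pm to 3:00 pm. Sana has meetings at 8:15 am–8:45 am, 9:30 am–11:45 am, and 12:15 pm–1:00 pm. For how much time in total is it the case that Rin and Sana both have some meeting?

A ∩ B = 8:15 am-8:45 am, 9:30 am-10:15 am.
Total: 30 min + 45 min = 1 h 15 min.

1 h 15 min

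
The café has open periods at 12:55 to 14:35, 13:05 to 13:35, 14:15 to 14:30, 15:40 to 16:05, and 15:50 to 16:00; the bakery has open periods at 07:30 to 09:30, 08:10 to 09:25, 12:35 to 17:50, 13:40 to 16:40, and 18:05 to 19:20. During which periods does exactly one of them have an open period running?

A, merged: 12:55-14:35, 15:40-16:05.
B, merged: 07:30-09:30, 12:35-17:50, 18:05-19:20.
Only in the first: none.
Only in the second: 07:30-09:30, 12:35-12:55, 14:35-15:40, 16:05-17:50, 18:05-19:20.
Together these are the periods covered by exactly one.

07:30-09:30, 12:35-12:55, 14:35-15:40, 16:05-17:50, 18:05-19:20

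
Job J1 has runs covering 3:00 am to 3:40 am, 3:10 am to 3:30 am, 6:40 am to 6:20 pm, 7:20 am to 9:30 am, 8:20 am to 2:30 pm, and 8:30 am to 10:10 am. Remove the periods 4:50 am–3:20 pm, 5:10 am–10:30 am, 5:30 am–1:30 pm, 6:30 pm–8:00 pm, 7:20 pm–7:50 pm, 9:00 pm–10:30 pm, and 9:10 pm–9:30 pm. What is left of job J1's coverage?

First set merges to 3:00 am–3:40 am, 6:40 am–6:20 pm.
Second set merges to 4:50 am–3:20 pm, 6:30 pm–8:00 pm, 9:00 pm–10:30 pm.
3:00 am–3:40 am: nothing removed.
6:40 am–6:20 pm \ B = 3:20 pm–6:20 pm.

3:00 am–3:40 am, 3:20 pm–6:20 pm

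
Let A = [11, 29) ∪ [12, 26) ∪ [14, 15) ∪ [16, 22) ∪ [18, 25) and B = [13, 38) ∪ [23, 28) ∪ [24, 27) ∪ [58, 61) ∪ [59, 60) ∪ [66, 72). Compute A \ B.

Merge the first list: [11, 29).
Merge the second list: [13, 38), [58, 61), [66, 72).
[11, 29) \ B = [11, 13).

[11, 13)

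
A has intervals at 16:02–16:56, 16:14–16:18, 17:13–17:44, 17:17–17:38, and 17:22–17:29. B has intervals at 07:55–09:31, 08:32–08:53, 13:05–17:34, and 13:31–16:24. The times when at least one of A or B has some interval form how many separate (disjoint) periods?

2

A, merged: 16:02-16:56, 17:13-17:44.
B, merged: 07:55-09:31, 13:05-17:34.
A ∪ B = 07:55-09:31, 13:05-17:44.
That is 2 disjoint pieces.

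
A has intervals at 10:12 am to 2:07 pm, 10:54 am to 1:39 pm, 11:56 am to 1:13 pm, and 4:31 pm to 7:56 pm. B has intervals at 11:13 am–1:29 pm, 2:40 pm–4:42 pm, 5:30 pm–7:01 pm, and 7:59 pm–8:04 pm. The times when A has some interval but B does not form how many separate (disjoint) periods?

4

First set merges to 10:12 am–2:07 pm, 4:31 pm–7:56 pm.
A \ B = 10:12 am–11:13 am, 1:29 pm–2:07 pm, 4:42 pm–5:30 pm, 7:01 pm–7:56 pm.
That is 4 disjoint pieces.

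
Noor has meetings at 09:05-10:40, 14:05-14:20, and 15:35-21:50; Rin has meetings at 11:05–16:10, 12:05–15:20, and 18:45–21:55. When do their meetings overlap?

14:05–14:20, 15:35–16:10, 18:45–21:50

Merge the second list: 11:05–16:10, 18:45–21:55.
09:05–10:40: no overlap with the second set.
14:05–14:20 meets the second set on 14:05–14:20.
15:35–21:50 meets the second set on 15:35–16:10, 18:45–21:50.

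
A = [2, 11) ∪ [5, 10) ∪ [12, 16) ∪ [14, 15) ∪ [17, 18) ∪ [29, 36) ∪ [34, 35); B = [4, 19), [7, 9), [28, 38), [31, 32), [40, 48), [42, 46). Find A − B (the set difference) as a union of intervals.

[2, 4)

Merge the first list: [2, 11), [12, 16), [17, 18), [29, 36).
Merge the second list: [4, 19), [28, 38), [40, 48).
[2, 11) with B removed leaves [2, 4).
[12, 16) lies entirely inside B → drops out.
[17, 18) lies entirely inside B → drops out.
[29, 36) lies entirely inside B → drops out.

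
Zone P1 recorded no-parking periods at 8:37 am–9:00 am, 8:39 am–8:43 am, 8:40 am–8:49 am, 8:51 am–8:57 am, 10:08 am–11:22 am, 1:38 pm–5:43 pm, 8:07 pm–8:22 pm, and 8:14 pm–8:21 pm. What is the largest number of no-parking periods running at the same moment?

Sweep endpoints in order; track running count of active intervals.
Peak of 3 reached at 8:40 am.

3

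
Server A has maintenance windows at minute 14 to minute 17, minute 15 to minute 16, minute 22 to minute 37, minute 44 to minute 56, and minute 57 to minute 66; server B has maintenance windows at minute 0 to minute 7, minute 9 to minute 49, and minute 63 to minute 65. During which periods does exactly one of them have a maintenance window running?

minute 0 to minute 7, minute 9 to minute 14, minute 17 to minute 22, minute 37 to minute 44, minute 49 to minute 56, minute 57 to minute 63, minute 65 to minute 66

A, merged: minute 14 to minute 17, minute 22 to minute 37, minute 44 to minute 56, minute 57 to minute 66.
Only in the first: minute 49 to minute 56, minute 57 to minute 63, minute 65 to minute 66.
Only in the second: minute 0 to minute 7, minute 9 to minute 14, minute 17 to minute 22, minute 37 to minute 44.
Together these are the periods covered by exactly one.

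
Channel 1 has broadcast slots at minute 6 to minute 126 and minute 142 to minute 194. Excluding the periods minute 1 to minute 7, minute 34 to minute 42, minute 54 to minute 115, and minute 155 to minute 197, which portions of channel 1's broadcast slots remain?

minute 7 to minute 34, minute 42 to minute 54, minute 115 to minute 126, minute 142 to minute 155

minute 6 to minute 126 with B removed leaves minute 7 to minute 34, minute 42 to minute 54, minute 115 to minute 126.
minute 142 to minute 194 with B removed leaves minute 142 to minute 155.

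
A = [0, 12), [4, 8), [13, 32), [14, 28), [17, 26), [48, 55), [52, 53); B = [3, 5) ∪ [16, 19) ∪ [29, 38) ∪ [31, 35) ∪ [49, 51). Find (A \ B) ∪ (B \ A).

Merge the first list: [0, 12), [13, 32), [48, 55).
Merge the second list: [3, 5), [16, 19), [29, 38), [49, 51).
A but not B: [0, 3), [5, 12), [13, 16), [19, 29), [48, 49), [51, 55).
B but not A: [32, 38).
Combining gives A △ B.

[0, 3) ∪ [5, 12) ∪ [13, 16) ∪ [19, 29) ∪ [32, 38) ∪ [48, 49) ∪ [51, 55)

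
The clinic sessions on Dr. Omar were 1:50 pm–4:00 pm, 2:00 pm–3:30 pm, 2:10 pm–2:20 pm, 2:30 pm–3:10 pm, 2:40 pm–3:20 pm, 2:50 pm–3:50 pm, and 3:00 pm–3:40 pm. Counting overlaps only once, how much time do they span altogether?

2 h 10 min

Merged: 1:50 pm–4:00 pm.
Length: 2 h 10 min.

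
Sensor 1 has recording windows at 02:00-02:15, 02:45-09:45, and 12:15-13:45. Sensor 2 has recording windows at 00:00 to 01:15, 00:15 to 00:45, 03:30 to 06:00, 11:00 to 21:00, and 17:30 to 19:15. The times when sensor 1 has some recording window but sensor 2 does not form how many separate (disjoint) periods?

Merge the second list: 00:00-01:15, 03:30-06:00, 11:00-21:00.
A \ B = 02:00-02:15, 02:45-03:30, 06:00-09:45.
That is 3 disjoint pieces.

3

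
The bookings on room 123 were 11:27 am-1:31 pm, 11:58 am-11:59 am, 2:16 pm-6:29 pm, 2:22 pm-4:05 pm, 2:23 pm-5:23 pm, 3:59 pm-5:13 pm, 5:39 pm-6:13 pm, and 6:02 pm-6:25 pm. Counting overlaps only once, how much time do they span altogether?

6 h 17 min

Merged: 11:27 am-1:31 pm, 2:16 pm-6:29 pm.
Lengths: 2 h 4 min + 4 h 13 min = 6 h 17 min.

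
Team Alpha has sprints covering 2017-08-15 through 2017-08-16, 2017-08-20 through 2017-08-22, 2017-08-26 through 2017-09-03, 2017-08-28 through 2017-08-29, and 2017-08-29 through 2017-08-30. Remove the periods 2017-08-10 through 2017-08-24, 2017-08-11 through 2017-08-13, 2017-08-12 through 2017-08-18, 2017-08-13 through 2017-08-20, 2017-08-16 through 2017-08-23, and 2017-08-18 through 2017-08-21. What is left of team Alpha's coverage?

First set merges to 2017-08-15 through 2017-08-16, 2017-08-20 through 2017-08-22, 2017-08-26 through 2017-09-03.
Second set merges to 2017-08-10 through 2017-08-24.
2017-08-15 through 2017-08-16: entirely removed.
2017-08-20 through 2017-08-22: entirely removed.
2017-08-26 through 2017-09-03: nothing removed.

2017-08-26 through 2017-09-03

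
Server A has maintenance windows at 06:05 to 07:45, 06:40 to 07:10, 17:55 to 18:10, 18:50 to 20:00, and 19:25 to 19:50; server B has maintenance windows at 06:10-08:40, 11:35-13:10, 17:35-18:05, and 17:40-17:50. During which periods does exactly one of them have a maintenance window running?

A, merged: 06:05-07:45, 17:55-18:10, 18:50-20:00.
B, merged: 06:10-08:40, 11:35-13:10, 17:35-18:05.
Only in the first: 06:05-06:10, 18:05-18:10, 18:50-20:00.
Only in the second: 07:45-08:40, 11:35-13:10, 17:35-17:55.
Together these are the periods covered by exactly one.

06:05-06:10, 07:45-08:40, 11:35-13:10, 17:35-17:55, 18:05-18:10, 18:50-20:00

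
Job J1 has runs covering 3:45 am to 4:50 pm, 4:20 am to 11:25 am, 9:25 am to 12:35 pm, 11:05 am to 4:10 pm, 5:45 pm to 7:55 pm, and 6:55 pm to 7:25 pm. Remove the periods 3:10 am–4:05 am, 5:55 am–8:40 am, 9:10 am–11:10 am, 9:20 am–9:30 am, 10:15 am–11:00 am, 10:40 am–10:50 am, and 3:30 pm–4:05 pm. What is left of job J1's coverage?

4:05 am–5:55 am, 8:40 am–9:10 am, 11:10 am–3:30 pm, 4:05 pm–4:50 pm, 5:45 pm–7:55 pm

A, merged: 3:45 am–4:50 pm, 5:45 pm–7:55 pm.
B, merged: 3:10 am–4:05 am, 5:55 am–8:40 am, 9:10 am–11:10 am, 3:30 pm–4:05 pm.
3:45 am–4:50 pm \ B = 4:05 am–5:55 am, 8:40 am–9:10 am, 11:10 am–3:30 pm, 4:05 pm–4:50 pm.
5:45 pm–7:55 pm: nothing removed.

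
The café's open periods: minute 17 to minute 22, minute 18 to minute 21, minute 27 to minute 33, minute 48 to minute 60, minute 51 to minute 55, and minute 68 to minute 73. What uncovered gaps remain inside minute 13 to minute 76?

Covered (merged): minute 17 to minute 22, minute 27 to minute 33, minute 48 to minute 60, minute 68 to minute 73.
Gaps within minute 13 to minute 76: minute 13 to minute 17, minute 22 to minute 27, minute 33 to minute 48, minute 60 to minute 68, minute 73 to minute 76.

minute 13 to minute 17, minute 22 to minute 27, minute 33 to minute 48, minute 60 to minute 68, minute 73 to minute 76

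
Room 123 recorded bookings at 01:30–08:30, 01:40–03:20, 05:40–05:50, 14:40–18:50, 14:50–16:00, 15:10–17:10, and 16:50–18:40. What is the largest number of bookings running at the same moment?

At 15:10, 3 of the intervals are simultaneously active.
No point has more.

3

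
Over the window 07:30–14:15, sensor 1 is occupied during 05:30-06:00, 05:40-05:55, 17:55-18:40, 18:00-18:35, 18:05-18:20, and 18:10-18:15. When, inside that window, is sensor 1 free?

The merged coverage is 05:30–06:00, 17:55–18:40.
Gaps within 07:30–14:15: 07:30–14:15.

07:30–14:15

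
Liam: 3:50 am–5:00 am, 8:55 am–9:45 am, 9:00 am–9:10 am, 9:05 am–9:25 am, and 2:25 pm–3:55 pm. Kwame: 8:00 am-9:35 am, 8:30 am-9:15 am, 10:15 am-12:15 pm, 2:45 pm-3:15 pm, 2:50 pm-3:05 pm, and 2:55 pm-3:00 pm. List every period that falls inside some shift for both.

A, merged: 3:50 am-5:00 am, 8:55 am-9:45 am, 2:25 pm-3:55 pm.
B, merged: 8:00 am-9:35 am, 10:15 am-12:15 pm, 2:45 pm-3:15 pm.
3:50 am-5:00 am: no overlap with the second set.
8:55 am-9:45 am meets the second set on 8:55 am-9:35 am.
2:25 pm-3:55 pm meets the second set on 2:45 pm-3:15 pm.

8:55 am-9:35 am, 2:45 pm-3:15 pm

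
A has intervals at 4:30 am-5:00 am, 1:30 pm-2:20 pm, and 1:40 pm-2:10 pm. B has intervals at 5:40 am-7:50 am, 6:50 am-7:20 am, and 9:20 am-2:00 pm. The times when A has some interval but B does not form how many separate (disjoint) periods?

A, merged: 4:30 am–5:00 am, 1:30 pm–2:20 pm.
B, merged: 5:40 am–7:50 am, 9:20 am–2:00 pm.
A \ B = 4:30 am–5:00 am, 2:00 pm–2:20 pm.
That is 2 disjoint pieces.

2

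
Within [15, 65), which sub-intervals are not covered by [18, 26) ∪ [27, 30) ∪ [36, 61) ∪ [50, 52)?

The merged coverage is [18, 26), [27, 30), [36, 61).
Uncovered inside [15, 65): [15, 18), [26, 27), [30, 36), [61, 65).

[15, 18) ∪ [26, 27) ∪ [30, 36) ∪ [61, 65)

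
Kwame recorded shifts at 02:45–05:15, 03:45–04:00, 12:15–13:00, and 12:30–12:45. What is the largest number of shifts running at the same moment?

Sweep endpoints in order; track running count of active intervals.
Peak of 2 reached at 03:45.

2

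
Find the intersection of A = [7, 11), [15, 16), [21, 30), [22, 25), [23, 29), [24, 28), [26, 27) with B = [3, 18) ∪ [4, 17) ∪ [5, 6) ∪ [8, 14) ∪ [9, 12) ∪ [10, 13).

Merge the first list: [7, 11), [15, 16), [21, 30).
Merge the second list: [3, 18).
[7, 11) meets the second set on [7, 11).
[15, 16) meets the second set on [15, 16).
[21, 30): no overlap with the second set.

[7, 11) ∪ [15, 16)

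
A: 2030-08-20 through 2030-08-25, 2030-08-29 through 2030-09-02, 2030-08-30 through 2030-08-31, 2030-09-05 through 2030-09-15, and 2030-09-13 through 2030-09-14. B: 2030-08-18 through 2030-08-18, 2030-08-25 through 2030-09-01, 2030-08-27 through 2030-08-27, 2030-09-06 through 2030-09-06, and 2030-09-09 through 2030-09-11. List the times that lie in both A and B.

A, merged: 2030-08-20 through 2030-08-25, 2030-08-29 through 2030-09-02, 2030-09-05 through 2030-09-15.
B, merged: 2030-08-18 through 2030-08-18, 2030-08-25 through 2030-09-01, 2030-09-06 through 2030-09-06, 2030-09-09 through 2030-09-11.
2030-08-20 through 2030-08-25 ∩ B → 2030-08-25 through 2030-08-25.
2030-08-29 through 2030-09-02 ∩ B → 2030-08-29 through 2030-09-01.
2030-09-05 through 2030-09-15 ∩ B → 2030-09-06 through 2030-09-06, 2030-09-09 through 2030-09-11.

2030-08-25 through 2030-08-25, 2030-08-29 through 2030-09-01, 2030-09-06 through 2030-09-06, 2030-09-09 through 2030-09-11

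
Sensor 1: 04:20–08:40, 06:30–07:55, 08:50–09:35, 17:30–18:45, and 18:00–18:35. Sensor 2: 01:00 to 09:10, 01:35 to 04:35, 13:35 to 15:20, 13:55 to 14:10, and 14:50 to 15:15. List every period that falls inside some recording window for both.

First set merges to 04:20-08:40, 08:50-09:35, 17:30-18:45.
Second set merges to 01:00-09:10, 13:35-15:20.
04:20-08:40 overlaps B on 04:20-08:40.
08:50-09:35 overlaps B on 08:50-09:10.
17:30-18:45 falls entirely outside B.

04:20-08:40, 08:50-09:10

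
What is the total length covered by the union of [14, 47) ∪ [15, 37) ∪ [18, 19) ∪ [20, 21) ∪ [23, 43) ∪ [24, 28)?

Merged: [14, 47).
Length: 33.

33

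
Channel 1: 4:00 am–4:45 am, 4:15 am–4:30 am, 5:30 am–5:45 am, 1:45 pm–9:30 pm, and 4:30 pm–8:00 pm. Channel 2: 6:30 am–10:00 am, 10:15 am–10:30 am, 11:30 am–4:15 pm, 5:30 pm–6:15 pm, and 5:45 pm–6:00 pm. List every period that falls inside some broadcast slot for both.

1:45 pm–4:15 pm, 5:30 pm–6:15 pm

Merge the first list: 4:00 am–4:45 am, 5:30 am–5:45 am, 1:45 pm–9:30 pm.
Merge the second list: 6:30 am–10:00 am, 10:15 am–10:30 am, 11:30 am–4:15 pm, 5:30 pm–6:15 pm.
4:00 am–4:45 am meets no B interval.
5:30 am–5:45 am meets no B interval.
1:45 pm–9:30 pm ∩ B → 1:45 pm–4:15 pm, 5:30 pm–6:15 pm.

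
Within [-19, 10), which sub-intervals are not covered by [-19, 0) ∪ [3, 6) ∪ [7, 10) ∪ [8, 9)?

After merging, the occupied span is [-19, 0), [3, 6), [7, 10).
Gaps within [-19, 10): [0, 3), [6, 7).

[0, 3) ∪ [6, 7)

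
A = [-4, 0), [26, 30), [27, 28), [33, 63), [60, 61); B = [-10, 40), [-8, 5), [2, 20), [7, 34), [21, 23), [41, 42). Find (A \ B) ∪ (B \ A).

Merge the first list: [-4, 0), [26, 30), [33, 63).
Merge the second list: [-10, 40), [41, 42).
A but not B: [40, 41), [42, 63).
B but not A: [-10, -4), [0, 26), [30, 33).
Combining gives A △ B.

[-10, -4) ∪ [0, 26) ∪ [30, 33) ∪ [40, 41) ∪ [42, 63)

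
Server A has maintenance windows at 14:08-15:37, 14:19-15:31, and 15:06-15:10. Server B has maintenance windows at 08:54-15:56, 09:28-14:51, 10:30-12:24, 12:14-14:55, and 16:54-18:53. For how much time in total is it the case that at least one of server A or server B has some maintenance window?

9 h 1 min

A, merged: 14:08–15:37.
B, merged: 08:54–15:56, 16:54–18:53.
A ∪ B = 08:54–15:56, 16:54–18:53.
Total: 7 h 2 min + 1 h 59 min = 9 h 1 min.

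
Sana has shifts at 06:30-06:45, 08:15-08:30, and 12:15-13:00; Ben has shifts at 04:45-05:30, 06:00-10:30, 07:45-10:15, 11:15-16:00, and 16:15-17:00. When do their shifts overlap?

Second set merges to 04:45–05:30, 06:00–10:30, 11:15–16:00, 16:15–17:00.
06:30–06:45 meets the second set on 06:30–06:45.
08:15–08:30 meets the second set on 08:15–08:30.
12:15–13:00 meets the second set on 12:15–13:00.

06:30–06:45, 08:15–08:30, 12:15–13:00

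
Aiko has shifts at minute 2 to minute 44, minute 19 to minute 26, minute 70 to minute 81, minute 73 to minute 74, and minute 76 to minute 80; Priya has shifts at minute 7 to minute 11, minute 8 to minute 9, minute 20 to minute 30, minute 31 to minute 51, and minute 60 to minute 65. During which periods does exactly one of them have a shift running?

minute 2 to minute 7, minute 11 to minute 20, minute 30 to minute 31, minute 44 to minute 51, minute 60 to minute 65, minute 70 to minute 81

First set merges to minute 2 to minute 44, minute 70 to minute 81.
Second set merges to minute 7 to minute 11, minute 20 to minute 30, minute 31 to minute 51, minute 60 to minute 65.
A \ B = minute 2 to minute 7, minute 11 to minute 20, minute 30 to minute 31, minute 70 to minute 81.
B \ A = minute 44 to minute 51, minute 60 to minute 65.
Union of the two gives the symmetric difference.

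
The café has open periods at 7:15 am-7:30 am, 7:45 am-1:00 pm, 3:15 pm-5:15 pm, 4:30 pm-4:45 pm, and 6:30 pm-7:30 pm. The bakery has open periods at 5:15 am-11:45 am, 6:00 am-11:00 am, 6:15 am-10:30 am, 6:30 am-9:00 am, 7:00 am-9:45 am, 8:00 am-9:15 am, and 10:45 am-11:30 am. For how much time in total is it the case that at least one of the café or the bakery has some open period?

10 h 45 min

A, merged: 7:15 am–7:30 am, 7:45 am–1:00 pm, 3:15 pm–5:15 pm, 6:30 pm–7:30 pm.
B, merged: 5:15 am–11:45 am.
A ∪ B = 5:15 am–1:00 pm, 3:15 pm–5:15 pm, 6:30 pm–7:30 pm.
Total: 7 h 45 min + 2 h + 1 h = 10 h 45 min.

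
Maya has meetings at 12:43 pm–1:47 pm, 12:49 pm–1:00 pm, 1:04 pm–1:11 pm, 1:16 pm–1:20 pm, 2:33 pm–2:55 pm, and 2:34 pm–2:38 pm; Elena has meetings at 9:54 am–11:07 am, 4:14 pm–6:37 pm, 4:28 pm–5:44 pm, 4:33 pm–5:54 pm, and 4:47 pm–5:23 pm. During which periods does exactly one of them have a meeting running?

9:54 am–11:07 am, 12:43 pm–1:47 pm, 2:33 pm–2:55 pm, 4:14 pm–6:37 pm

Merge the first list: 12:43 pm–1:47 pm, 2:33 pm–2:55 pm.
Merge the second list: 9:54 am–11:07 am, 4:14 pm–6:37 pm.
A \ B = 12:43 pm–1:47 pm, 2:33 pm–2:55 pm.
B \ A = 9:54 am–11:07 am, 4:14 pm–6:37 pm.
Union of the two gives the symmetric difference.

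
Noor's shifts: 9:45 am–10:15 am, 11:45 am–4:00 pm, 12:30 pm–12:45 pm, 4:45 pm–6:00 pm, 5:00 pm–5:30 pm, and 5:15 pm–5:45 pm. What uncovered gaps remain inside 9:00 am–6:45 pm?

After merging, the occupied span is 9:45 am–10:15 am, 11:45 am–4:00 pm, 4:45 pm–6:00 pm.
Uncovered inside 9:00 am–6:45 pm: 9:00 am–9:45 am, 10:15 am–11:45 am, 4:00 pm–4:45 pm, 6:00 pm–6:45 pm.

9:00 am–9:45 am, 10:15 am–11:45 am, 4:00 pm–4:45 pm, 6:00 pm–6:45 pm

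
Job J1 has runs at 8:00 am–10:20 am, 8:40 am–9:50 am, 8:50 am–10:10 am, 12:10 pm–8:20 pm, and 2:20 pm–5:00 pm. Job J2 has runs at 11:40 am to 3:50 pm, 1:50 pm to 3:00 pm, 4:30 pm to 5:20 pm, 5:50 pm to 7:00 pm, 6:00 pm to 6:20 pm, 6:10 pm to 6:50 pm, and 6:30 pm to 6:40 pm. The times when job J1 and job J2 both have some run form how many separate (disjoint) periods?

3

First set merges to 8:00 am–10:20 am, 12:10 pm–8:20 pm.
Second set merges to 11:40 am–3:50 pm, 4:30 pm–5:20 pm, 5:50 pm–7:00 pm.
A ∩ B = 12:10 pm–3:50 pm, 4:30 pm–5:20 pm, 5:50 pm–7:00 pm.
That is 3 disjoint pieces.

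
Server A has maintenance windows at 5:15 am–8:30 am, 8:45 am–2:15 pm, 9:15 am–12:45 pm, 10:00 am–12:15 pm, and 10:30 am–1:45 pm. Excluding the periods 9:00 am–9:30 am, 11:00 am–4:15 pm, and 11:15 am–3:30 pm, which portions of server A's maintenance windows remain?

5:15 am–8:30 am, 8:45 am–9:00 am, 9:30 am–11:00 am

A, merged: 5:15 am–8:30 am, 8:45 am–2:15 pm.
B, merged: 9:00 am–9:30 am, 11:00 am–4:15 pm.
5:15 am–8:30 am: nothing removed.
8:45 am–2:15 pm \ B = 8:45 am–9:00 am, 9:30 am–11:00 am.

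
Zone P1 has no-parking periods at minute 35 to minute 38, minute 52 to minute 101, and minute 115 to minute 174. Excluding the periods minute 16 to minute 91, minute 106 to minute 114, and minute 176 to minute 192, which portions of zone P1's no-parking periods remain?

minute 35 to minute 38 lies entirely inside B → drops out.
minute 52 to minute 101 with B removed leaves minute 91 to minute 101.
minute 115 to minute 174 is untouched.

minute 91 to minute 101, minute 115 to minute 174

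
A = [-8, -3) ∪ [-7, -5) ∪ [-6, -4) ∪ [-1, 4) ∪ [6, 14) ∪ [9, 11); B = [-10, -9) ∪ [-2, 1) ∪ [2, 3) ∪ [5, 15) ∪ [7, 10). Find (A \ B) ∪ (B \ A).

First set merges to [-8, -3), [-1, 4), [6, 14).
Second set merges to [-10, -9), [-2, 1), [2, 3), [5, 15).
A but not B: [-8, -3), [1, 2), [3, 4).
B but not A: [-10, -9), [-2, -1), [5, 6), [14, 15).
Combining gives A △ B.

[-10, -9) ∪ [-8, -3) ∪ [-2, -1) ∪ [1, 2) ∪ [3, 4) ∪ [5, 6) ∪ [14, 15)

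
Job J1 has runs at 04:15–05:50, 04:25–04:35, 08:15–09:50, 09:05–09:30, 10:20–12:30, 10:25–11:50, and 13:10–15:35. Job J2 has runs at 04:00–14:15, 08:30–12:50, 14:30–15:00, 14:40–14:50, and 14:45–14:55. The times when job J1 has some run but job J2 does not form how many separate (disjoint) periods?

2

A, merged: 04:15–05:50, 08:15–09:50, 10:20–12:30, 13:10–15:35.
B, merged: 04:00–14:15, 14:30–15:00.
A \ B = 14:15–14:30, 15:00–15:35.
That is 2 disjoint pieces.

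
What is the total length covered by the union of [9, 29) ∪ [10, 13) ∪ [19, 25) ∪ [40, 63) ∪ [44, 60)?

Merged: [9, 29), [40, 63).
Lengths: 20 + 23 = 43.

43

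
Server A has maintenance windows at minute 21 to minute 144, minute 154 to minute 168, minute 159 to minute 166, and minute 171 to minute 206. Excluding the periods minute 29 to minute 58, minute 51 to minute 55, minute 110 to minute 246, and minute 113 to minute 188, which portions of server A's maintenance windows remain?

minute 21 to minute 29, minute 58 to minute 110

A, merged: minute 21 to minute 144, minute 154 to minute 168, minute 171 to minute 206.
B, merged: minute 29 to minute 58, minute 110 to minute 246.
minute 21 to minute 144 minus B → minute 21 to minute 29, minute 58 to minute 110.
minute 154 to minute 168: fully covered by B → removed.
minute 171 to minute 206: fully covered by B → removed.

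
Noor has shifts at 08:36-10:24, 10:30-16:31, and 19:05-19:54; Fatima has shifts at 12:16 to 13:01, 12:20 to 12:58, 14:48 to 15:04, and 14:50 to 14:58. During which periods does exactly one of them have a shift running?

08:36-10:24, 10:30-12:16, 13:01-14:48, 15:04-16:31, 19:05-19:54

B, merged: 12:16-13:01, 14:48-15:04.
Only in the first: 08:36-10:24, 10:30-12:16, 13:01-14:48, 15:04-16:31, 19:05-19:54.
Only in the second: none.
Together these are the periods covered by exactly one.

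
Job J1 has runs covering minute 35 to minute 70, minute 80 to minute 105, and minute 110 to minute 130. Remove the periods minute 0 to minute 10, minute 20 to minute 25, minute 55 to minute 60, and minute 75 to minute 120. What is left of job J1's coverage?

minute 35 to minute 70 minus B → minute 35 to minute 55, minute 60 to minute 70.
minute 80 to minute 105: fully covered by B → removed.
minute 110 to minute 130 minus B → minute 120 to minute 130.

minute 35 to minute 55, minute 60 to minute 70, minute 120 to minute 130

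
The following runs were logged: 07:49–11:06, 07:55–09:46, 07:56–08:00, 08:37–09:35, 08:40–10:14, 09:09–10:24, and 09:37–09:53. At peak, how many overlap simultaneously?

5

Walk the sorted start/end points keeping a running depth.
The depth first hits 5 at 09:09.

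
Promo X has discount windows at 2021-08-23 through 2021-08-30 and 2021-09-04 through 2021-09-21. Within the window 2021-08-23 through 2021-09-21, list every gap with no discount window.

After merging, the occupied span is 2021-08-23 through 2021-08-30, 2021-09-04 through 2021-09-21.
Gaps within 2021-08-23 through 2021-09-21: 2021-08-31 through 2021-09-03.

2021-08-31 through 2021-09-03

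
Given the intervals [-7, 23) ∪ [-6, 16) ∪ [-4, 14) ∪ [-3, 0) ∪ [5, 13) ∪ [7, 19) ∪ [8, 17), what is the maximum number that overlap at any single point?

6

At 8, 6 of the intervals are simultaneously active.
No point has more.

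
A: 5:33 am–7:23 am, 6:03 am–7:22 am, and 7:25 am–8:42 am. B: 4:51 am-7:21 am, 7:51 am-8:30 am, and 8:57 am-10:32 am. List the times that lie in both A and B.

Merge the first list: 5:33 am-7:23 am, 7:25 am-8:42 am.
5:33 am-7:23 am meets the second set on 5:33 am-7:21 am.
7:25 am-8:42 am meets the second set on 7:51 am-8:30 am.

5:33 am-7:21 am, 7:51 am-8:30 am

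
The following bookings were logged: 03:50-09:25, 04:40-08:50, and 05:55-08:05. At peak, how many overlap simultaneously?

At 05:55, 3 of the intervals are simultaneously active.
No point has more.

3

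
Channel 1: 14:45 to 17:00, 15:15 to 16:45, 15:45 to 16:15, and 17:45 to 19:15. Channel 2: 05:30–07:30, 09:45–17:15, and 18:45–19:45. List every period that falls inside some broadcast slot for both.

Merge the first list: 14:45–17:00, 17:45–19:15.
14:45–17:00 meets the second set on 14:45–17:00.
17:45–19:15 meets the second set on 18:45–19:15.

14:45–17:00, 18:45–19:15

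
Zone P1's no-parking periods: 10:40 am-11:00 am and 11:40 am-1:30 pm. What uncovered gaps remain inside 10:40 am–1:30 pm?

11:00 am-11:40 am

Covered (merged): 10:40 am-11:00 am, 11:40 am-1:30 pm.
Complement within 10:40 am-1:30 pm: 11:00 am-11:40 am.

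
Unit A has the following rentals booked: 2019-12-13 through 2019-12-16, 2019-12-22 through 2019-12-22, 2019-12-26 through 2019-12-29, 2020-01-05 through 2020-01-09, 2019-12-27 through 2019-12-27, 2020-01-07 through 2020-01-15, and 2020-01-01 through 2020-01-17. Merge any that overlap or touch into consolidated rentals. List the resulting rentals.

Sort by start: 2019-12-13 through 2019-12-16, 2019-12-22 through 2019-12-22, 2019-12-26 through 2019-12-29, 2019-12-27 through 2019-12-27, 2020-01-01 through 2020-01-17, 2020-01-05 through 2020-01-09, 2020-01-07 through 2020-01-15.
2019-12-22 through 2019-12-22 is disjoint → start new block.
2019-12-26 through 2019-12-29 is disjoint → start new block.
2019-12-27 through 2019-12-27 overlaps/touches 2019-12-26 through 2019-12-29 → extend to 2019-12-26 through 2019-12-29.
2020-01-01 through 2020-01-17 is disjoint → start new block.
2020-01-05 through 2020-01-09 overlaps/touches 2020-01-01 through 2020-01-17 → extend to 2020-01-01 through 2020-01-17.
2020-01-07 through 2020-01-15 overlaps/touches 2020-01-01 through 2020-01-17 → extend to 2020-01-01 through 2020-01-17.

2019-12-13 through 2019-12-16, 2019-12-22 through 2019-12-22, 2019-12-26 through 2019-12-29, 2020-01-01 through 2020-01-17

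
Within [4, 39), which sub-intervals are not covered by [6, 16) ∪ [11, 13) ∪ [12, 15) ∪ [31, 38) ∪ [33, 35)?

After merging, the occupied span is [6, 16), [31, 38).
Gaps within [4, 39): [4, 6), [16, 31), [38, 39).

[4, 6) ∪ [16, 31) ∪ [38, 39)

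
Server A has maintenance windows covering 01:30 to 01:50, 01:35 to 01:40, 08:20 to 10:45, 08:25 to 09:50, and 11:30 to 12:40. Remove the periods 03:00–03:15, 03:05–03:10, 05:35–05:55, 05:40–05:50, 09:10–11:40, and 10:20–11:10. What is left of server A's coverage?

01:30-01:50, 08:20-09:10, 11:40-12:40

First set merges to 01:30-01:50, 08:20-10:45, 11:30-12:40.
Second set merges to 03:00-03:15, 05:35-05:55, 09:10-11:40.
01:30-01:50 is untouched.
08:20-10:45 with B removed leaves 08:20-09:10.
11:30-12:40 with B removed leaves 11:40-12:40.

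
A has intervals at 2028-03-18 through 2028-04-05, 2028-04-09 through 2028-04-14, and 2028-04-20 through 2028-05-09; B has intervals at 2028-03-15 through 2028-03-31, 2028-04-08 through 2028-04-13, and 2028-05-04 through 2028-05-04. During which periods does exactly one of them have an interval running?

Only in the first: 2028-04-01 through 2028-04-05, 2028-04-14 through 2028-04-14, 2028-04-20 through 2028-05-03, 2028-05-05 through 2028-05-09.
Only in the second: 2028-03-15 through 2028-03-17, 2028-04-08 through 2028-04-08.
Together these are the periods covered by exactly one.

2028-03-15 through 2028-03-17, 2028-04-01 through 2028-04-05, 2028-04-08 through 2028-04-08, 2028-04-14 through 2028-04-14, 2028-04-20 through 2028-05-03, 2028-05-05 through 2028-05-09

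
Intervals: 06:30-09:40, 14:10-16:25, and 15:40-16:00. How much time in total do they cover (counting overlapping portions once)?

5 h 25 min

Merged: 06:30-09:40, 14:10-16:25.
Lengths: 3 h 10 min + 2 h 15 min = 5 h 25 min.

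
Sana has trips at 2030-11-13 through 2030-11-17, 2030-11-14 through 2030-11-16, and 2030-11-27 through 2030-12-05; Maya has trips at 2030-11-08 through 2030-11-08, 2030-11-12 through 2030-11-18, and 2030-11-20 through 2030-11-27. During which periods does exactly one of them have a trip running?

2030-11-08 through 2030-11-08, 2030-11-12 through 2030-11-12, 2030-11-18 through 2030-11-18, 2030-11-20 through 2030-11-26, 2030-11-28 through 2030-12-05

A, merged: 2030-11-13 through 2030-11-17, 2030-11-27 through 2030-12-05.
A but not B: 2030-11-28 through 2030-12-05.
B but not A: 2030-11-08 through 2030-11-08, 2030-11-12 through 2030-11-12, 2030-11-18 through 2030-11-18, 2030-11-20 through 2030-11-26.
Combining gives A △ B.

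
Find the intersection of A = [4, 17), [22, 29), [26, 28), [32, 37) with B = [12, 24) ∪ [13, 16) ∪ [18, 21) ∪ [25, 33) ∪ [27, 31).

First set merges to [4, 17), [22, 29), [32, 37).
Second set merges to [12, 24), [25, 33).
[4, 17) ∩ B → [12, 17).
[22, 29) ∩ B → [22, 24), [25, 29).
[32, 37) ∩ B → [32, 33).

[12, 17) ∪ [22, 24) ∪ [25, 29) ∪ [32, 33)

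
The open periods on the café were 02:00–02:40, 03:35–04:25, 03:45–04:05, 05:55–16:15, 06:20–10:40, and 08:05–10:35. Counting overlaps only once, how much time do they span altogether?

Merged: 02:00–02:40, 03:35–04:25, 05:55–16:15.
Lengths: 40 min + 50 min + 10 h 20 min = 11 h 50 min.

11 h 50 min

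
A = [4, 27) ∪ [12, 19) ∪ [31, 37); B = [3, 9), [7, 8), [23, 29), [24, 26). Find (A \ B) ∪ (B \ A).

A, merged: [4, 27), [31, 37).
B, merged: [3, 9), [23, 29).
A but not B: [9, 23), [31, 37).
B but not A: [3, 4), [27, 29).
Combining gives A △ B.

[3, 4) ∪ [9, 23) ∪ [27, 29) ∪ [31, 37)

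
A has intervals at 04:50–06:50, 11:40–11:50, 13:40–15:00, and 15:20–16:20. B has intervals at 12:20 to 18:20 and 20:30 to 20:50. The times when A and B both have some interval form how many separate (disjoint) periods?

A ∩ B = 13:40–15:00, 15:20–16:20.
That is 2 disjoint pieces.

2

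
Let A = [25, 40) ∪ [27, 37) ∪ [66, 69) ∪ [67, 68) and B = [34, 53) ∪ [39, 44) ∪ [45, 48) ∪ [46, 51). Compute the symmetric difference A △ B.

[25, 34) ∪ [40, 53) ∪ [66, 69)

A, merged: [25, 40), [66, 69).
B, merged: [34, 53).
Only in the first: [25, 34), [66, 69).
Only in the second: [40, 53).
Together these are the periods covered by exactly one.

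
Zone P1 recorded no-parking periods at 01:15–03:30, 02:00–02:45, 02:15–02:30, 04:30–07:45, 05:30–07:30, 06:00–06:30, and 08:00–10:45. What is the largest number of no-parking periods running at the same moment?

3

Sweep endpoints in order; track running count of active intervals.
Peak of 3 reached at 02:15.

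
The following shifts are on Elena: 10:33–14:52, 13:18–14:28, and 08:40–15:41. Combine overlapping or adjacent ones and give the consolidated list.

08:40-15:41

Sort by start: 08:40-15:41, 10:33-14:52, 13:18-14:28.
10:33-14:52 overlaps/touches 08:40-15:41 → extend to 08:40-15:41.
13:18-14:28 overlaps/touches 08:40-15:41 → extend to 08:40-15:41.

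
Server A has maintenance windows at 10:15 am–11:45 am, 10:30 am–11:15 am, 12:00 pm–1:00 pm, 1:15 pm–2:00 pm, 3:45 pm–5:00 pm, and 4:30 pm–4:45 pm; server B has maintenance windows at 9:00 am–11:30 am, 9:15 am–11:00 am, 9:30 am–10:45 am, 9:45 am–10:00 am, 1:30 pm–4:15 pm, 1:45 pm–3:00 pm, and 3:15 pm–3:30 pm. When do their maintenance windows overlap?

A, merged: 10:15 am-11:45 am, 12:00 pm-1:00 pm, 1:15 pm-2:00 pm, 3:45 pm-5:00 pm.
B, merged: 9:00 am-11:30 am, 1:30 pm-4:15 pm.
10:15 am-11:45 am ∩ B → 10:15 am-11:30 am.
12:00 pm-1:00 pm meets no B interval.
1:15 pm-2:00 pm ∩ B → 1:30 pm-2:00 pm.
3:45 pm-5:00 pm ∩ B → 3:45 pm-4:15 pm.

10:15 am-11:30 am, 1:30 pm-2:00 pm, 3:45 pm-4:15 pm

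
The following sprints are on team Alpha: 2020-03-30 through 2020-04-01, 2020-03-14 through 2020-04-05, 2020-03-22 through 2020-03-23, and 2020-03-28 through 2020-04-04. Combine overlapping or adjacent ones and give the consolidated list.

2020-03-14 through 2020-04-05

Sort by start: 2020-03-14 through 2020-04-05, 2020-03-22 through 2020-03-23, 2020-03-28 through 2020-04-04, 2020-03-30 through 2020-04-01.
2020-03-22 through 2020-03-23 overlaps/touches 2020-03-14 through 2020-04-05 → extend to 2020-03-14 through 2020-04-05.
2020-03-28 through 2020-04-04 overlaps/touches 2020-03-14 through 2020-04-05 → extend to 2020-03-14 through 2020-04-05.
2020-03-30 through 2020-04-01 overlaps/touches 2020-03-14 through 2020-04-05 → extend to 2020-03-14 through 2020-04-05.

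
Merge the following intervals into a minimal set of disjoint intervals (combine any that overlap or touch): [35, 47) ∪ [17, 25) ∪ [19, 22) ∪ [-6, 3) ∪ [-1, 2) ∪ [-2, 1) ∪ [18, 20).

Sort by start: [-6, 3), [-2, 1), [-1, 2), [17, 25), [18, 20), [19, 22), [35, 47).
[-2, 1) overlaps/touches [-6, 3) → extend to [-6, 3).
[-1, 2) overlaps/touches [-6, 3) → extend to [-6, 3).
[17, 25) is disjoint → start new block.
[18, 20) overlaps/touches [17, 25) → extend to [17, 25).
[19, 22) overlaps/touches [17, 25) → extend to [17, 25).
[35, 47) is disjoint → start new block.

[-6, 3) ∪ [17, 25) ∪ [35, 47)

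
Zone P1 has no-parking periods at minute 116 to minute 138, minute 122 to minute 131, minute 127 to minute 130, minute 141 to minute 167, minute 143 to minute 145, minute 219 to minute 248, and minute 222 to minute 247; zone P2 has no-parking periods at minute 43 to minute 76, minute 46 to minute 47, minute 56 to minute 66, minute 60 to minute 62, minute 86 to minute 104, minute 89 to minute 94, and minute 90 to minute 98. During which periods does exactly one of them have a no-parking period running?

First set merges to minute 116 to minute 138, minute 141 to minute 167, minute 219 to minute 248.
Second set merges to minute 43 to minute 76, minute 86 to minute 104.
A but not B: minute 116 to minute 138, minute 141 to minute 167, minute 219 to minute 248.
B but not A: minute 43 to minute 76, minute 86 to minute 104.
Combining gives A △ B.

minute 43 to minute 76, minute 86 to minute 104, minute 116 to minute 138, minute 141 to minute 167, minute 219 to minute 248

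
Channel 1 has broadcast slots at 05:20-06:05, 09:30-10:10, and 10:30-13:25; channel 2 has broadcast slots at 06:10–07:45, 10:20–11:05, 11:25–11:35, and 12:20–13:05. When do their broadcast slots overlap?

10:30–11:05, 11:25–11:35, 12:20–13:05

05:20–06:05 meets no B interval.
09:30–10:10 meets no B interval.
10:30–13:25 ∩ B → 10:30–11:05, 11:25–11:35, 12:20–13:05.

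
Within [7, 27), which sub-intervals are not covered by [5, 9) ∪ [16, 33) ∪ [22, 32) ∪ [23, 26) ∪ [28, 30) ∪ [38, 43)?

After merging, the occupied span is [5, 9), [16, 33), [38, 43).
Gaps within [7, 27): [9, 16).

[9, 16)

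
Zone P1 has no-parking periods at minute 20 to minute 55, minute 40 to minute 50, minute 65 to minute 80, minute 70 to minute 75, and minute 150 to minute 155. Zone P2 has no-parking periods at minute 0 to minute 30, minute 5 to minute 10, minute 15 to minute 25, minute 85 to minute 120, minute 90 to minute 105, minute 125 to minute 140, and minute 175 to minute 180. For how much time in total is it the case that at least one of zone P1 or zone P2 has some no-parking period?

130 minutes

First set merges to minute 20 to minute 55, minute 65 to minute 80, minute 150 to minute 155.
Second set merges to minute 0 to minute 30, minute 85 to minute 120, minute 125 to minute 140, minute 175 to minute 180.
A ∪ B = minute 0 to minute 55, minute 65 to minute 80, minute 85 to minute 120, minute 125 to minute 140, minute 150 to minute 155, minute 175 to minute 180.
Total: 55 minutes + 15 minutes + 35 minutes + 15 minutes + 5 minutes + 5 minutes = 130 minutes.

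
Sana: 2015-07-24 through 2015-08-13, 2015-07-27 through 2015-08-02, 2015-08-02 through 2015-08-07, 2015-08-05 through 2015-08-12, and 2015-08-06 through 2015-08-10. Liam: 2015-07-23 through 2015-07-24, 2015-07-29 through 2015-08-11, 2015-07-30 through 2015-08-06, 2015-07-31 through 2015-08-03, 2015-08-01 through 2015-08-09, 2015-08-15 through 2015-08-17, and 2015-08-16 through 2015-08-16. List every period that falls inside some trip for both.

Merge the first list: 2015-07-24 through 2015-08-13.
Merge the second list: 2015-07-23 through 2015-07-24, 2015-07-29 through 2015-08-11, 2015-08-15 through 2015-08-17.
2015-07-24 through 2015-08-13 meets the second set on 2015-07-24 through 2015-07-24, 2015-07-29 through 2015-08-11.

2015-07-24 through 2015-07-24, 2015-07-29 through 2015-08-11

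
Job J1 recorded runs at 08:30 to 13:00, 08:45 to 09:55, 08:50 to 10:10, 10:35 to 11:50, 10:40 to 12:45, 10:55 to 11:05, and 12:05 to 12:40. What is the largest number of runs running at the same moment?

4

Sweep endpoints in order; track running count of active intervals.
Peak of 4 reached at 10:55.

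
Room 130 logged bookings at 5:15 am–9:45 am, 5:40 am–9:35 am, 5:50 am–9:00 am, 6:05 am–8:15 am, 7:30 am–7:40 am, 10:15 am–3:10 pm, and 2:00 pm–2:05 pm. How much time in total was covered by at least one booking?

9 h 25 min

Merged: 5:15 am–9:45 am, 10:15 am–3:10 pm.
Lengths: 4 h 30 min + 4 h 55 min = 9 h 25 min.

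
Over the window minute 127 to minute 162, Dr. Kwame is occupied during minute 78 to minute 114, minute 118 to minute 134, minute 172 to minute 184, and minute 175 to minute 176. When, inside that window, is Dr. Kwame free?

After merging, the occupied span is minute 78 to minute 114, minute 118 to minute 134, minute 172 to minute 184.
Complement within minute 127 to minute 162: minute 134 to minute 162.

minute 134 to minute 162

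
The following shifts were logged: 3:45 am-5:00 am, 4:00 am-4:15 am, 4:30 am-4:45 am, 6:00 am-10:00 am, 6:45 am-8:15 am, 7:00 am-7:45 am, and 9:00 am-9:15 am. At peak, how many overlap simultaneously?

Sweep endpoints in order; track running count of active intervals.
Peak of 3 reached at 7:00 am.

3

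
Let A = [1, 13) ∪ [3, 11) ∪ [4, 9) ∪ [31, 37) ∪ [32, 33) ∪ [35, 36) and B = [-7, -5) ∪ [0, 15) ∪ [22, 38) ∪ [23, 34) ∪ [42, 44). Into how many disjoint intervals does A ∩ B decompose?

A, merged: [1, 13), [31, 37).
B, merged: [-7, -5), [0, 15), [22, 38), [42, 44).
A ∩ B = [1, 13), [31, 37).
That is 2 disjoint pieces.

2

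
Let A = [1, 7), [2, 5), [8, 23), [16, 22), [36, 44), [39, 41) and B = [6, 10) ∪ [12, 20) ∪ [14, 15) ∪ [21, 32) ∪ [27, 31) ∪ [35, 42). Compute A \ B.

[1, 6) ∪ [10, 12) ∪ [20, 21) ∪ [42, 44)

Merge the first list: [1, 7), [8, 23), [36, 44).
Merge the second list: [6, 10), [12, 20), [21, 32), [35, 42).
[1, 7) with B removed leaves [1, 6).
[8, 23) with B removed leaves [10, 12), [20, 21).
[36, 44) with B removed leaves [42, 44).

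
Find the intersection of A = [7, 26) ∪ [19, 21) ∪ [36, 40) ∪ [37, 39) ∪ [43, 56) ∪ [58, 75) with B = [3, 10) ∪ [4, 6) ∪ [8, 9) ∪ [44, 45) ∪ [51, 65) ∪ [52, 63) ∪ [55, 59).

First set merges to [7, 26), [36, 40), [43, 56), [58, 75).
Second set merges to [3, 10), [44, 45), [51, 65).
[7, 26) overlaps B on [7, 10).
[36, 40) falls entirely outside B.
[43, 56) overlaps B on [44, 45), [51, 56).
[58, 75) overlaps B on [58, 65).

[7, 10) ∪ [44, 45) ∪ [51, 56) ∪ [58, 65)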